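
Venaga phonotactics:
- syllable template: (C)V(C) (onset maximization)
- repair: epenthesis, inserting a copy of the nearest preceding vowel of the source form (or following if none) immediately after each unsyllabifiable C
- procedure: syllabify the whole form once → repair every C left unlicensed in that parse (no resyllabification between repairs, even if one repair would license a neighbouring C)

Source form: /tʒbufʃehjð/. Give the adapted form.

tuʒubufʃehjeðe

The consonants /t/, /ʒ/, /j/, /ð/ cannot be parsed into a legal (C)V(C) syllable (at most one coda consonant is licensed; onsets are limited to one consonant).
Each unlicensed consonant becomes the onset of a new syllable: /t/ → /tu/, /ʒ/ → /ʒu/, /j/ → /je/, /ð/ → /ðe/.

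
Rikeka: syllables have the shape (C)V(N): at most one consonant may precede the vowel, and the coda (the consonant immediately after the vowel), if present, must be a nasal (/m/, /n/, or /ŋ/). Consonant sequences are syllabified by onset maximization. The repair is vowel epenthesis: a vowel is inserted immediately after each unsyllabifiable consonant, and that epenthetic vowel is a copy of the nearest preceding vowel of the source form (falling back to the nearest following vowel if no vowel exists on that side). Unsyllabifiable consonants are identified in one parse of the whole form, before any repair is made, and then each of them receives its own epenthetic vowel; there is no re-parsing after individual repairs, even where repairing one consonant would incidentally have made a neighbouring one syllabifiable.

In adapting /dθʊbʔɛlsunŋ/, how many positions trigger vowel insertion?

The unsyllabifiable consonants are /d/, /b/, /l/, /ŋ/; each receives one epenthetic vowel.

4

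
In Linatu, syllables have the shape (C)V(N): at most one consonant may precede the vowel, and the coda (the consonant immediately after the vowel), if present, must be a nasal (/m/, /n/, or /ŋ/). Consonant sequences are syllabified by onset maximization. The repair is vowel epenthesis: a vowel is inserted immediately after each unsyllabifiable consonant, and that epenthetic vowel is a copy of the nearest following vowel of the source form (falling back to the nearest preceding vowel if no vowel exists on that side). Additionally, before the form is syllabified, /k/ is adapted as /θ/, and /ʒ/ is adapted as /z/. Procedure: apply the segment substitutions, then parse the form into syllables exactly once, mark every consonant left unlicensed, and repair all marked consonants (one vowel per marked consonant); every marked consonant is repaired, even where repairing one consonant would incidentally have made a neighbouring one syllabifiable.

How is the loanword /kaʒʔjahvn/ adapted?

Substitution: /k/ → /θ/, /ʒ/ → /z/, giving /θazʔjahvn/.
The consonants /z/, /ʔ/, /h/, /v/, /n/ cannot be parsed into a legal (C)V(N) syllable (only a nasal (/m/, /n/, or /ŋ/) is licensed in coda position; onsets are limited to one consonant).
Each unlicensed consonant becomes the onset of a new syllable: /z/ → /za/, /ʔ/ → /ʔa/, /h/ → /ha/, /v/ → /va/, /n/ → /na/.

θazaʔajahavana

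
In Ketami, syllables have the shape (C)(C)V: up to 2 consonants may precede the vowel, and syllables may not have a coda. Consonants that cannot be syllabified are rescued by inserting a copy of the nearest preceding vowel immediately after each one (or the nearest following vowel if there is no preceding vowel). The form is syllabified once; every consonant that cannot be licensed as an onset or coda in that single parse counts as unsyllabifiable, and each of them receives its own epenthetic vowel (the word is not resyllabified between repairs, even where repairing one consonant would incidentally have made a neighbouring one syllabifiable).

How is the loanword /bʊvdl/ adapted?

bʊvʊdʊlʊ

Syllabifying with onset maximization leaves /v/, /d/, /l/ stranded (no codas are permitted; onsets may contain at most 2 consonants).
Each unlicensed consonant becomes the onset of a new syllable: /v/ → /vʊ/, /d/ → /dʊ/, /l/ → /lʊ/.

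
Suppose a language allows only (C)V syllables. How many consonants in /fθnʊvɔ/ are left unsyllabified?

2

The consonants /f/, /θ/ cannot be parsed into a legal (C)V syllable (no codas are permitted; onsets are limited to one consonant).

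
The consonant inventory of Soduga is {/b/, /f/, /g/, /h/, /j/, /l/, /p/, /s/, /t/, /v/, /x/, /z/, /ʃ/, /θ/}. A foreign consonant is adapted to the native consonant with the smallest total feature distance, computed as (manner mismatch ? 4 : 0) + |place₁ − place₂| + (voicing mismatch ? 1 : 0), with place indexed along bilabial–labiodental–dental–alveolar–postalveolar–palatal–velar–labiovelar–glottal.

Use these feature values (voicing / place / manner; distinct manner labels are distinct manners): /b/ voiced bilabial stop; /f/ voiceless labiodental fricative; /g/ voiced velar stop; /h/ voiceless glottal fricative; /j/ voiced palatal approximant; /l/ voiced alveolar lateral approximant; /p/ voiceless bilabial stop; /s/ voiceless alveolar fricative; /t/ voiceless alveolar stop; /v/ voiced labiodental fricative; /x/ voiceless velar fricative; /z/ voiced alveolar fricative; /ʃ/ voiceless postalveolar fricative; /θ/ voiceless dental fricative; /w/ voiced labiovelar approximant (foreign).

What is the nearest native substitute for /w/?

j

/j/ is closest: same manner (approximant), place distance 2 (labiovelar→palatal), same voicing; total 2. Next closest is /g/ at distance 5.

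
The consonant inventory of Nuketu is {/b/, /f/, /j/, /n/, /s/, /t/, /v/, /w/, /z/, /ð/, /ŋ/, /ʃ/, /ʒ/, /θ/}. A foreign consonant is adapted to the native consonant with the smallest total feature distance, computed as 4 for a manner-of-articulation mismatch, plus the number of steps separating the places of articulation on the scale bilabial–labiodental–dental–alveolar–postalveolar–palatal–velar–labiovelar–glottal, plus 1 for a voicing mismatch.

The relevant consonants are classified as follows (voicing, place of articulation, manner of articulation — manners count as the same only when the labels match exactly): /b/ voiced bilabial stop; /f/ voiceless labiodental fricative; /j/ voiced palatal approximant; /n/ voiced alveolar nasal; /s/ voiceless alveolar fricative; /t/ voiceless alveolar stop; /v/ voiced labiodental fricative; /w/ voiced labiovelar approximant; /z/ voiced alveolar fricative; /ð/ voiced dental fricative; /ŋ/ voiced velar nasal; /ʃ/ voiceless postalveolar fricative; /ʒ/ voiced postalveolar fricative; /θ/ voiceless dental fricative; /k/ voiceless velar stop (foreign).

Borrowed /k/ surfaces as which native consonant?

t

/t/ is closest: same manner (stop), place distance 3 (velar→alveolar), same voicing; total 3. Next closest is /ŋ/ at distance 5.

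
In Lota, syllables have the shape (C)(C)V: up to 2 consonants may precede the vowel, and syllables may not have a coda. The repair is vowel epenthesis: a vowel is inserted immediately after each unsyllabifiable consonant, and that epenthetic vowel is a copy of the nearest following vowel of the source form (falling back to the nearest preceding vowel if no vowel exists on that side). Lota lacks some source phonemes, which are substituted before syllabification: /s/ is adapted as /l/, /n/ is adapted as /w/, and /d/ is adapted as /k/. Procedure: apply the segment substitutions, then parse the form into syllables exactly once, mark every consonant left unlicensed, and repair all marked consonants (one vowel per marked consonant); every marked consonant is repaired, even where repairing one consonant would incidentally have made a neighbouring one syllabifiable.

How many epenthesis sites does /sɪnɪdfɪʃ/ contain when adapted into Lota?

1

After substitution the input is /lɪwɪkfɪʃ/.
The unsyllabifiable consonants are /ʃ/; each receives one epenthetic vowel.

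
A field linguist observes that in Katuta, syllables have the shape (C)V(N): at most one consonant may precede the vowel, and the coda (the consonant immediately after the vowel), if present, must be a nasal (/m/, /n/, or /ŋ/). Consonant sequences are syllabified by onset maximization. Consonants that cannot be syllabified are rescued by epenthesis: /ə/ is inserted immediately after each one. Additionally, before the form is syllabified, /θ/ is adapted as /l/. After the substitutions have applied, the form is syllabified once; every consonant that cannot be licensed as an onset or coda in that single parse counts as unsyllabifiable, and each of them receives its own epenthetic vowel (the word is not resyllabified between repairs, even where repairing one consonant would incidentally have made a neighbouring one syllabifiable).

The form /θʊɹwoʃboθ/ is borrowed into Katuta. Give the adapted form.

lʊɹəwoʃəbolə

Substitution: /θ/ → /l/, giving /lʊɹwoʃbol/.
The consonants /ɹ/, /ʃ/, /l/ cannot be parsed into a legal (C)V(N) syllable (only a nasal (/m/, /n/, or /ŋ/) is licensed in coda position; onsets are limited to one consonant).
Inserting the epenthetic vowel yields /ɹ/ → /ɹə/, /ʃ/ → /ʃə/, /l/ → /lə/.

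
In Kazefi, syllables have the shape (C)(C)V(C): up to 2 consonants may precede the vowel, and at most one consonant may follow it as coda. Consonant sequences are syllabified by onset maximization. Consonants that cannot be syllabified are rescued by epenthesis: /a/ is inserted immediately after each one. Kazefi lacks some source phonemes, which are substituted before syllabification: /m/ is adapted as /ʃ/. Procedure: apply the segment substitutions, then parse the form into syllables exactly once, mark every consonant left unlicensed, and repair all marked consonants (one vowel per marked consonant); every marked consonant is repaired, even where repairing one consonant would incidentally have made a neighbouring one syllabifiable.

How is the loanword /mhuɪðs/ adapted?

Substitution: /m/ → /ʃ/, giving /ʃhuɪðs/.
The consonants /s/ cannot be parsed into a legal (C)(C)V(C) syllable (at most one coda consonant is licensed; onsets may contain at most 2 consonants).
Inserting the epenthetic vowel yields /s/ → /sa/.

ʃhuɪðsa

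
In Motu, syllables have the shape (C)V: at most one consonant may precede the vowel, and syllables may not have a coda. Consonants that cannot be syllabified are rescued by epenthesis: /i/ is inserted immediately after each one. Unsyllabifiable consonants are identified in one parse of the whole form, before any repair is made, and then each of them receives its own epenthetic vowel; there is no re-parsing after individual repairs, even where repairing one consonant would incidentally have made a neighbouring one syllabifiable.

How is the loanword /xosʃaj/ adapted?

The consonants /s/, /j/ cannot be parsed into a legal (C)V syllable (no codas are permitted; onsets are limited to one consonant).
Inserting the epenthetic vowel yields /s/ → /si/, /j/ → /ji/.

xosiʃaji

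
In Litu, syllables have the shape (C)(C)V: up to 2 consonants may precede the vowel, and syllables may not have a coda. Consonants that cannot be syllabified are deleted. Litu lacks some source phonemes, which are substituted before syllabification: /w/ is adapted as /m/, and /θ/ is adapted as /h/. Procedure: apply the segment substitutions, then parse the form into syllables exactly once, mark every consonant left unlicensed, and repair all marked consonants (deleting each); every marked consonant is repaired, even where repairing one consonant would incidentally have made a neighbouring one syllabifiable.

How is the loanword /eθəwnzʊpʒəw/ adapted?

Substitution: /θ/ → /h/, /w/ → /m/, giving /ehəmnzʊpʒəm/.
Under (C)(C)V, the unsyllabifiable consonants are /m/, /m/ (no codas are permitted; onsets may contain at most 2 consonants).
Each unlicensed consonant is deleted: /m/, /m/.

ehənzʊpʒə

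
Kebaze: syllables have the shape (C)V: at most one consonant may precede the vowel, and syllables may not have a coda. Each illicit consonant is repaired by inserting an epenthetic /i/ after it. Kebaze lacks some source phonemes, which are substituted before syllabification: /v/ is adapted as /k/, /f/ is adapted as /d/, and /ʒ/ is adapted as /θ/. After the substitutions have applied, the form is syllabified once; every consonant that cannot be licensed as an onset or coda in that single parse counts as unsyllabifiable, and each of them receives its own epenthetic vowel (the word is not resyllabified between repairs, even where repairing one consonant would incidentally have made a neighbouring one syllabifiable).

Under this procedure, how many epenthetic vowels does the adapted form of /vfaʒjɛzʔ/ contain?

After substitution the input is /kdaθjɛzʔ/.
The unsyllabifiable consonants are /k/, /θ/, /z/, /ʔ/; each receives one epenthetic vowel.

4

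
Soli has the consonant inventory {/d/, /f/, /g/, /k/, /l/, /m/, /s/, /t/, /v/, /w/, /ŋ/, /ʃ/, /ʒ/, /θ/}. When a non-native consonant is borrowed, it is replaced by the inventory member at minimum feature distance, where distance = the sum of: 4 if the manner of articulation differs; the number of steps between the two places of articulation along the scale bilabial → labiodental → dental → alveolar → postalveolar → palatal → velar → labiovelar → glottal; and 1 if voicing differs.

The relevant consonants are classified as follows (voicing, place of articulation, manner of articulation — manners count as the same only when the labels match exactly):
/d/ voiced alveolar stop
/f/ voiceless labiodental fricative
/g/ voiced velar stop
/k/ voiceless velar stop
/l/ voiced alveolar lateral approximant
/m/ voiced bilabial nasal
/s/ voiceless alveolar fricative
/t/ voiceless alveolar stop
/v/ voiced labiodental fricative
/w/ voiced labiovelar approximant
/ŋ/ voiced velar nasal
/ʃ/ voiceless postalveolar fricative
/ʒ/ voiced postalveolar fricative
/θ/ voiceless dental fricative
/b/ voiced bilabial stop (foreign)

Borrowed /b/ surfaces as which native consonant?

/d/ is closest: same manner (stop), place distance 3 (bilabial→alveolar), same voicing; total 3. Next closest is /m/ at distance 4.

d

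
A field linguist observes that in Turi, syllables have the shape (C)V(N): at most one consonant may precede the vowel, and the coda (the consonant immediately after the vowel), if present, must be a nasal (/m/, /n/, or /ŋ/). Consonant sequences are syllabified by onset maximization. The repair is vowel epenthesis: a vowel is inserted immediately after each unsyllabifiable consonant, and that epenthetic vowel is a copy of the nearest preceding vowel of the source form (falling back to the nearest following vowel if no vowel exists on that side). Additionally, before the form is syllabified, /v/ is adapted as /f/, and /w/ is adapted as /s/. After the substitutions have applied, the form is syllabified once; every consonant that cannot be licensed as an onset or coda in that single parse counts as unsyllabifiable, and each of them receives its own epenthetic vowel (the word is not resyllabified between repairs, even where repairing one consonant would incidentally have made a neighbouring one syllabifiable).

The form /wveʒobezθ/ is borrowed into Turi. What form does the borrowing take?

Substitution: /w/ → /s/, /v/ → /f/, giving /sfeʒobezθ/.
Under (C)V(N), the unsyllabifiable consonants are /s/, /z/, /θ/ (only a nasal (/m/, /n/, or /ŋ/) is licensed in coda position; onsets are limited to one consonant).
Inserting the epenthetic vowel yields /s/ → /se/, /z/ → /ze/, /θ/ → /θe/.

sefeʒobezeθe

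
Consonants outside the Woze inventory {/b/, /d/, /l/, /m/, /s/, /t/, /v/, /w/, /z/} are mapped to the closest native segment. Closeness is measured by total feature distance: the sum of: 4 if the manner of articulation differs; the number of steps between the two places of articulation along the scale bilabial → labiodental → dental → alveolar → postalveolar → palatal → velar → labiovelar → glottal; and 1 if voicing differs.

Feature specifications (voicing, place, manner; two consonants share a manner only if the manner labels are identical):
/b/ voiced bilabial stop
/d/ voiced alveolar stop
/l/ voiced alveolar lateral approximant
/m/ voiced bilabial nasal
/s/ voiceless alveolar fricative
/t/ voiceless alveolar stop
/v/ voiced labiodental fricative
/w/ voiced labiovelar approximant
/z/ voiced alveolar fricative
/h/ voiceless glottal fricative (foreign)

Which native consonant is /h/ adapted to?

s

/s/ is closest: same manner (fricative), place distance 5 (glottal→alveolar), same voicing; total 5. Next closest is /w/ at distance 6.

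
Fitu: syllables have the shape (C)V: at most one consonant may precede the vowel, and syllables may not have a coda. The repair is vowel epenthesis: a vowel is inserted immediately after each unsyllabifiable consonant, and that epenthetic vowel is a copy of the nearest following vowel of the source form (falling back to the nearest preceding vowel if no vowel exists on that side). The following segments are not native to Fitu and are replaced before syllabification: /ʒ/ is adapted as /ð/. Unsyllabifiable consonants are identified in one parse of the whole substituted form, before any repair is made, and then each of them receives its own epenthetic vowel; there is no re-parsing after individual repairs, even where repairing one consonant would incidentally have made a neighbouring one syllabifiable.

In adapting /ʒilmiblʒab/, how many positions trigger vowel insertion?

4

After substitution the input is /ðilmiblðab/.
The unsyllabifiable consonants are /l/, /b/, /l/, /b/; each receives one epenthetic vowel.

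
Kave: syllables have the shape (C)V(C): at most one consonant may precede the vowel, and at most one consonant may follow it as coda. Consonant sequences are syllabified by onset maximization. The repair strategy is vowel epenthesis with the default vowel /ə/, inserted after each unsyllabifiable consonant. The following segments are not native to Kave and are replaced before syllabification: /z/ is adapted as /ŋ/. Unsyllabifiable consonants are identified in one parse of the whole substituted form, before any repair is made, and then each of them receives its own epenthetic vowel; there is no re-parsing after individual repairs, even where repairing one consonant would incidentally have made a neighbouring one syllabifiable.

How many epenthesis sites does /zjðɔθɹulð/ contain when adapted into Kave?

3

After substitution the input is /ŋjðɔθɹulð/.
The unsyllabifiable consonants are /ŋ/, /j/, /ð/; each receives one epenthetic vowel.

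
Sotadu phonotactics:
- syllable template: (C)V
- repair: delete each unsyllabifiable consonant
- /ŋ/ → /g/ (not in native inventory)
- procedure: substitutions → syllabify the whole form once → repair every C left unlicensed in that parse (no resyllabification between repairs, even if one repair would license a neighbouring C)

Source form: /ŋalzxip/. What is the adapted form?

Substitution: /ŋ/ → /g/, giving /galzxip/.
The consonants /l/, /z/, /p/ cannot be parsed into a legal (C)V syllable (no codas are permitted; onsets are limited to one consonant).
Deleting the stranded consonants removes /l/, /z/, /p/.

gaxi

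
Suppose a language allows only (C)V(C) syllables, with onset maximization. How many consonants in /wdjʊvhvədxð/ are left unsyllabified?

5

Under (C)V(C), the unsyllabifiable consonants are /w/, /d/, /h/, /x/, /ð/ (at most one coda consonant is licensed; onsets are limited to one consonant).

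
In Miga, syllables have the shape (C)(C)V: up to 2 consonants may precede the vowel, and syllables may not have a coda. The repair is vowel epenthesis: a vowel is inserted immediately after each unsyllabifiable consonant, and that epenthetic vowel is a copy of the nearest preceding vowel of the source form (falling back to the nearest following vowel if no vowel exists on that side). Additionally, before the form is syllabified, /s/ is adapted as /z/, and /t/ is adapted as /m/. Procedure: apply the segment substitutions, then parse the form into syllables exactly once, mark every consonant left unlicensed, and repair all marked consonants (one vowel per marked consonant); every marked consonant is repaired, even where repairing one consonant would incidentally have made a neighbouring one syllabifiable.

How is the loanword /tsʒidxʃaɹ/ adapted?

mizʒidixʃaɹa

Substitution: /t/ → /m/, /s/ → /z/, giving /mzʒidxʃaɹ/.
Syllabifying with onset maximization leaves /m/, /d/, /ɹ/ stranded (no codas are permitted; onsets may contain at most 2 consonants).
Inserting the epenthetic vowel yields /m/ → /mi/, /d/ → /di/, /ɹ/ → /ɹa/.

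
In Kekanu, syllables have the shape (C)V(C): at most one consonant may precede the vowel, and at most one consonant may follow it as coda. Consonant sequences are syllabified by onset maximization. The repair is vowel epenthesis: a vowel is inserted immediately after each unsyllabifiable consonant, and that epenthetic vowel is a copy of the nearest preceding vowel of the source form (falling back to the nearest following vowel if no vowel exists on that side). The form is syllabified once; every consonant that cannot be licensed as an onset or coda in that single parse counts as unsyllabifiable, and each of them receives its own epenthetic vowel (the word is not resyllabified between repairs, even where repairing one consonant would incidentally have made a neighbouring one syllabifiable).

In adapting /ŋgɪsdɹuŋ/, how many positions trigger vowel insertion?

2

The unsyllabifiable consonants are /ŋ/, /d/; each receives one epenthetic vowel.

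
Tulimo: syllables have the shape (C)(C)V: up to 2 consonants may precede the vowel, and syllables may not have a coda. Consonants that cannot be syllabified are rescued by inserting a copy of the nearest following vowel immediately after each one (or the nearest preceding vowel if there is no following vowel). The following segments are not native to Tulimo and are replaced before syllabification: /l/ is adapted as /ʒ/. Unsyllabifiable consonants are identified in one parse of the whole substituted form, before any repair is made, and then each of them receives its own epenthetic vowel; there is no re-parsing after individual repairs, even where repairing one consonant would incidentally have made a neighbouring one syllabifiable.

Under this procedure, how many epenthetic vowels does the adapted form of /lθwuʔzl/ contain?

4

After substitution the input is /ʒθwuʔzʒ/.
The unsyllabifiable consonants are /ʒ/, /ʔ/, /z/, /ʒ/; each receives one epenthetic vowel.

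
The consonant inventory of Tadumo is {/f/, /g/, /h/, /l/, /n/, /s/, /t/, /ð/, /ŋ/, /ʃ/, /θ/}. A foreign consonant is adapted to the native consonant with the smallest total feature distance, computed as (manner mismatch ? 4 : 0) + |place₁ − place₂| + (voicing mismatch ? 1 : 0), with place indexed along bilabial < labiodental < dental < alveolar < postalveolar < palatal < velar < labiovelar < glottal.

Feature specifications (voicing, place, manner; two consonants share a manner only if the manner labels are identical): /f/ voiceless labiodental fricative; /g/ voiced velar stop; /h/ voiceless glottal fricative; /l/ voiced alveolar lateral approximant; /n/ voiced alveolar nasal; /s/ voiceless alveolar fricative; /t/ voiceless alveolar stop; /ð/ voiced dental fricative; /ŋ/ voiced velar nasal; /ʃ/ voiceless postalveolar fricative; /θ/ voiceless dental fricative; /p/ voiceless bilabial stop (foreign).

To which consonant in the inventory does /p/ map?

t

/t/ is closest: same manner (stop), place distance 3 (bilabial→alveolar), same voicing; total 3. Next closest is /f/ at distance 5.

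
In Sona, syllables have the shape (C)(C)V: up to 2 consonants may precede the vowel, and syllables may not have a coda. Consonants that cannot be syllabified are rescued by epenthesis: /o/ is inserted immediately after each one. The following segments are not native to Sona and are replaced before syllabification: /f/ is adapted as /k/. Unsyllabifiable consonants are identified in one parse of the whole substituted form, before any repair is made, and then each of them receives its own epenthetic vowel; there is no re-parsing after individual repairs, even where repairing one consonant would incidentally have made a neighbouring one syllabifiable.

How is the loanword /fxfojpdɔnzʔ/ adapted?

Substitution: /f/ → /k/, giving /kxkojpdɔnzʔ/.
Under (C)(C)V, the unsyllabifiable consonants are /k/, /j/, /n/, /z/, /ʔ/ (no codas are permitted; onsets may contain at most 2 consonants).
Inserting the epenthetic vowel yields /k/ → /ko/, /j/ → /jo/, /n/ → /no/, /z/ → /zo/, /ʔ/ → /ʔo/.

koxkojopdɔnozoʔo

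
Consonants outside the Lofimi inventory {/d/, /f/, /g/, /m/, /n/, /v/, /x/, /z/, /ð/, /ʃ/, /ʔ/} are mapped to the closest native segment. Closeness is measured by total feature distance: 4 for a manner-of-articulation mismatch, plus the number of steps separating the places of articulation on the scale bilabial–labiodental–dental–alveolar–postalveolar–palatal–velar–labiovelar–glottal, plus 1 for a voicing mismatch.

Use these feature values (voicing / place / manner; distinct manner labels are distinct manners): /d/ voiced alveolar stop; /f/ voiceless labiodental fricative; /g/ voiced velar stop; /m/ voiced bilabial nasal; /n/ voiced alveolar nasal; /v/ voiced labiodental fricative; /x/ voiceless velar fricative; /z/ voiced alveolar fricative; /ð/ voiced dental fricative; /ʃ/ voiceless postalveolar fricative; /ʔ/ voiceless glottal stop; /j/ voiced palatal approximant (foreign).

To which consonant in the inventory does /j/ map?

g

/g/ is closest: manner differs (approximant→stop, +4), place distance 1 (palatal→velar), same voicing; total 5. Next closest is /d/ at distance 6.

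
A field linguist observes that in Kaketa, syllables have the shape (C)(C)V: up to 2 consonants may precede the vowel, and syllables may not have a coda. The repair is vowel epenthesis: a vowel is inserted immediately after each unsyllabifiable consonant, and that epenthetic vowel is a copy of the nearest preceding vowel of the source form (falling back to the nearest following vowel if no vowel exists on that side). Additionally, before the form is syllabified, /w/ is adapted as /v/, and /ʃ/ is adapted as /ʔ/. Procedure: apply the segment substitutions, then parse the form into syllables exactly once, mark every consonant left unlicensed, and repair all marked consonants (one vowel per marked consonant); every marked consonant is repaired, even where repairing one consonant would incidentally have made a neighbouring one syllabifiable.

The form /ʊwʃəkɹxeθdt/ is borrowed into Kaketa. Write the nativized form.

Substitution: /w/ → /v/, /ʃ/ → /ʔ/, giving /ʊvʔəkɹxeθdt/.
The consonants /k/, /θ/, /d/, /t/ cannot be parsed into a legal (C)(C)V syllable (no codas are permitted; onsets may contain at most 2 consonants).
Inserting the epenthetic vowel yields /k/ → /kə/, /θ/ → /θe/, /d/ → /de/, /t/ → /te/.

ʊvʔəkəɹxeθedete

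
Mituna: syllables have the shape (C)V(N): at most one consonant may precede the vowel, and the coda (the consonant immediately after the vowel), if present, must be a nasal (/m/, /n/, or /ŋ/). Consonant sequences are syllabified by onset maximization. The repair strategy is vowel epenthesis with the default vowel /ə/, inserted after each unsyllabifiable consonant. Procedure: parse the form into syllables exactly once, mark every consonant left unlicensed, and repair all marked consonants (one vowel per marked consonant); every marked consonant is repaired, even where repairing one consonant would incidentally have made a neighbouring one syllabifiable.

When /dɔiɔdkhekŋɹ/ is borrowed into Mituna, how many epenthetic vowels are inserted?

The unsyllabifiable consonants are /d/, /k/, /k/, /ŋ/, /ɹ/; each receives one epenthetic vowel.

5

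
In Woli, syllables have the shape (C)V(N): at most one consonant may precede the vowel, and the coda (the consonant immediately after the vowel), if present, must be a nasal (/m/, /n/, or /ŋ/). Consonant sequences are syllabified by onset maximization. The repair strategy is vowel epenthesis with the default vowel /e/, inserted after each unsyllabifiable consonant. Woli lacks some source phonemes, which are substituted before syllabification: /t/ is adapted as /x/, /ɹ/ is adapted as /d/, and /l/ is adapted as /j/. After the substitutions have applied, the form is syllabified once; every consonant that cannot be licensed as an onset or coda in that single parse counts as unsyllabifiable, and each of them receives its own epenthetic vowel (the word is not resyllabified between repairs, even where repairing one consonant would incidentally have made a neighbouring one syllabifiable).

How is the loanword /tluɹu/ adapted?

Substitution: /t/ → /x/, /l/ → /j/, /ɹ/ → /d/, giving /xjudu/.
The consonants /x/ cannot be parsed into a legal (C)V(N) syllable (only a nasal (/m/, /n/, or /ŋ/) is licensed in coda position; onsets are limited to one consonant).
Epenthesis after each stranded consonant: /x/ → /xe/.

xejudu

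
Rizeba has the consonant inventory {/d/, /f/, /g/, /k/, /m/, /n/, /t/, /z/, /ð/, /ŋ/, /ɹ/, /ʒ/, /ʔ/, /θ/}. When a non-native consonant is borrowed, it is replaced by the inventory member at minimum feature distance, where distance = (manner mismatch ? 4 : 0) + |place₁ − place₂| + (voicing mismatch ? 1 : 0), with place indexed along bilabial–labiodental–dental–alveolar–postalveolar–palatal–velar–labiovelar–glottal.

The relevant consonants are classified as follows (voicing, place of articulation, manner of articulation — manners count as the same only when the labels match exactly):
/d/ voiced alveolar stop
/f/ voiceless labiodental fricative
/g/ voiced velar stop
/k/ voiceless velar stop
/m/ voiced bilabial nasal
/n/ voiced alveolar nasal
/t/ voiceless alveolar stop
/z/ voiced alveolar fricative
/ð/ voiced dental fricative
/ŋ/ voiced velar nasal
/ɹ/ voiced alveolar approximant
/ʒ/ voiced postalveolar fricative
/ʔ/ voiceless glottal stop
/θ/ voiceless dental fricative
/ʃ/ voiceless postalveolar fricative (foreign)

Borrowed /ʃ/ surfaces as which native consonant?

ʒ

/ʒ/ is closest: same manner (fricative), place distance 0 (postalveolar→postalveolar), voicing differs (+1); total 1. Next closest is /z/ at distance 2.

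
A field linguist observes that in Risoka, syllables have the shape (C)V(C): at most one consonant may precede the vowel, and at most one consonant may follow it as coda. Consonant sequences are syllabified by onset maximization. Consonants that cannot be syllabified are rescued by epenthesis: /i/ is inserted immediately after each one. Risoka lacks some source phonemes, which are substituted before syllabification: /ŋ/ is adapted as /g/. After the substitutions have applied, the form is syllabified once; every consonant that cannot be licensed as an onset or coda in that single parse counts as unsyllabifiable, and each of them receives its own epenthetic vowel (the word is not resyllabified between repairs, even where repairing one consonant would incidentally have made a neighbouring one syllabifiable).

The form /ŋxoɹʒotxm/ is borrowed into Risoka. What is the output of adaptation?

gixoɹʒotximi

Substitution: /ŋ/ → /g/, giving /gxoɹʒotxm/.
Syllabifying with onset maximization leaves /g/, /x/, /m/ stranded (at most one coda consonant is licensed; onsets are limited to one consonant).
Epenthesis after each stranded consonant: /g/ → /gi/, /x/ → /xi/, /m/ → /mi/.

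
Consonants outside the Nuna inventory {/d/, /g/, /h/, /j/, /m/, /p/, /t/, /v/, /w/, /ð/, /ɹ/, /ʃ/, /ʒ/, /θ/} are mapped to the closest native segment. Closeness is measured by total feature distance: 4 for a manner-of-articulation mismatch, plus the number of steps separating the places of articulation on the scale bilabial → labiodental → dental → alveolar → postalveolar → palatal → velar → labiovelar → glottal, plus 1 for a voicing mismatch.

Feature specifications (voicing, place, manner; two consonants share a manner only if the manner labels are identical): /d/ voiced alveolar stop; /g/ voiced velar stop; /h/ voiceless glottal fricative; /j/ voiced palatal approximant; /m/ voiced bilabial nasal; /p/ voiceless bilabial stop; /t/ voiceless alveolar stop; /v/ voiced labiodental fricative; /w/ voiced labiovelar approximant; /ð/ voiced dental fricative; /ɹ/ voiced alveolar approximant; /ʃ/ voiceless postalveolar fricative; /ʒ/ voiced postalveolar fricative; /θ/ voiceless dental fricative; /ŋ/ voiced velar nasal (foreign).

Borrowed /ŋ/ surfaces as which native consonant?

/g/ is closest: manner differs (nasal→stop, +4), place distance 0 (velar→velar), same voicing; total 4. Next closest is /j/ at distance 5.

g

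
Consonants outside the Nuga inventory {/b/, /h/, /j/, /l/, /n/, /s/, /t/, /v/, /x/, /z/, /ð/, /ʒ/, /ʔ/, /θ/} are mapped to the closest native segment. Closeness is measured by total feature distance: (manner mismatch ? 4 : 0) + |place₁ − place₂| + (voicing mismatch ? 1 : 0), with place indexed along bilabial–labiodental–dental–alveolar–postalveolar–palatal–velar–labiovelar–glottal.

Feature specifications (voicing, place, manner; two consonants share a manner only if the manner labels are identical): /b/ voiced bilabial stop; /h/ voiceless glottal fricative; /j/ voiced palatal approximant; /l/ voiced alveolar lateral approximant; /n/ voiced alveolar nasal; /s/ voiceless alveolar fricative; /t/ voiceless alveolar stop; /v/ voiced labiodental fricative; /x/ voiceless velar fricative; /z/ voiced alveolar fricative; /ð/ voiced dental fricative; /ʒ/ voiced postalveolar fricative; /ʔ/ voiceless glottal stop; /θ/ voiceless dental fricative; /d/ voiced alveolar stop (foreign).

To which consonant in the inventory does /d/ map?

t

/t/ is closest: same manner (stop), place distance 0 (alveolar→alveolar), voicing differs (+1); total 1. Next closest is /b/ at distance 3.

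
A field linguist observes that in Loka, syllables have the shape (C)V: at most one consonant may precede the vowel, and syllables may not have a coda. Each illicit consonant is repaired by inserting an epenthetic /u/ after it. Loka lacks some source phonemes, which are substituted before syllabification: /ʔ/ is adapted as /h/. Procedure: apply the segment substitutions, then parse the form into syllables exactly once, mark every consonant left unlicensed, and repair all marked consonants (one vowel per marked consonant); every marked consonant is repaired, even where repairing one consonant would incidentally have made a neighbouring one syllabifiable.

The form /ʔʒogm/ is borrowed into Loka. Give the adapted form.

huʒogumu

Substitution: /ʔ/ → /h/, giving /hʒogm/.
Syllabifying with onset maximization leaves /h/, /g/, /m/ stranded (no codas are permitted; onsets are limited to one consonant).
Each unlicensed consonant becomes the onset of a new syllable: /h/ → /hu/, /g/ → /gu/, /m/ → /mu/.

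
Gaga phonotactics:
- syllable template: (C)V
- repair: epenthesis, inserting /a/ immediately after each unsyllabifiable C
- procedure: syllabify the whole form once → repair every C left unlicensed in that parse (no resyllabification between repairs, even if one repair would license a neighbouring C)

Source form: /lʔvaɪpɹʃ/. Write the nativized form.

Syllabifying with onset maximization leaves /l/, /ʔ/, /p/, /ɹ/, /ʃ/ stranded (no codas are permitted; onsets are limited to one consonant).
Each unlicensed consonant becomes the onset of a new syllable: /l/ → /la/, /ʔ/ → /ʔa/, /p/ → /pa/, /ɹ/ → /ɹa/, /ʃ/ → /ʃa/.

laʔavaɪpaɹaʃa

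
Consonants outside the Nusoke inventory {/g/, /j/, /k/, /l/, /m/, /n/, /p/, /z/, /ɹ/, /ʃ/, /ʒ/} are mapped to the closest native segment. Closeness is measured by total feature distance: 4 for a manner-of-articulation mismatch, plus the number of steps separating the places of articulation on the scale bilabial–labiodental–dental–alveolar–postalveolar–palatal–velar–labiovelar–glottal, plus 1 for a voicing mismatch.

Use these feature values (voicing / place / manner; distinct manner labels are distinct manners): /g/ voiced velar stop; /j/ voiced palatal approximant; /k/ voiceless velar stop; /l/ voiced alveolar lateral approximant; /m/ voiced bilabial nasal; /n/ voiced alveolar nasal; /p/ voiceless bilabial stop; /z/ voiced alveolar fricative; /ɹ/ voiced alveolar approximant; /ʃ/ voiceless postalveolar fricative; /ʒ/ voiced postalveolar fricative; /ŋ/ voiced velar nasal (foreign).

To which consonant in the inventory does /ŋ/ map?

n

/n/ is closest: same manner (nasal), place distance 3 (velar→alveolar), same voicing; total 3. Next closest is /g/ at distance 4.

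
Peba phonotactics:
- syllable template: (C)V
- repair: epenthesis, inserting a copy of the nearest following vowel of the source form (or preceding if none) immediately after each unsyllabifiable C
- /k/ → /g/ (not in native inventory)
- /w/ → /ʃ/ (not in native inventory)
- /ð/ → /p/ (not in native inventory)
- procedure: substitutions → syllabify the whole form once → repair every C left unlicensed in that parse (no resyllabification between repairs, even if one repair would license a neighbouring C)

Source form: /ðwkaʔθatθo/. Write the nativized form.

paʃagaʔaθatoθo

Substitution: /ð/ → /p/, /w/ → /ʃ/, /k/ → /g/, giving /pʃgaʔθatθo/.
Syllabifying with onset maximization leaves /p/, /ʃ/, /ʔ/, /t/ stranded (no codas are permitted; onsets are limited to one consonant).
Inserting the epenthetic vowel yields /p/ → /pa/, /ʃ/ → /ʃa/, /ʔ/ → /ʔa/, /t/ → /to/.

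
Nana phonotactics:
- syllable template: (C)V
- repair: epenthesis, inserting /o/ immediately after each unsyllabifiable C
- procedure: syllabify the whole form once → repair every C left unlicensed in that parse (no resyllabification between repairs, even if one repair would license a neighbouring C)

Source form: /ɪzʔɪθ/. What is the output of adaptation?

ɪzoʔɪθo

Under (C)V, the unsyllabifiable consonants are /z/, /θ/ (no codas are permitted; onsets are limited to one consonant).
Epenthesis after each stranded consonant: /z/ → /zo/, /θ/ → /θo/.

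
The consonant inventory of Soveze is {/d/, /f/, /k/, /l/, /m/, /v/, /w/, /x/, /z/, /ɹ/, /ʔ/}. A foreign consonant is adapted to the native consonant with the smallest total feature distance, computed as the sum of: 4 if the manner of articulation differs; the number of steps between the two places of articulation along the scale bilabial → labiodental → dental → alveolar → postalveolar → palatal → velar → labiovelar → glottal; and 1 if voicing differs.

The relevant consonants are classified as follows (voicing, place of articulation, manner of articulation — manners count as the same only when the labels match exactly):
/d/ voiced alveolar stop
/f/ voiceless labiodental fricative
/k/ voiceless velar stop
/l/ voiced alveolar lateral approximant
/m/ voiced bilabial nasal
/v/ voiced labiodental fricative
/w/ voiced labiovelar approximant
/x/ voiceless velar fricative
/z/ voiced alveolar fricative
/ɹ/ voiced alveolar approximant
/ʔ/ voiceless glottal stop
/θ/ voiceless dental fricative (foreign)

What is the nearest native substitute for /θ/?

f

/f/ is closest: same manner (fricative), place distance 1 (dental→labiodental), same voicing; total 1. Next closest is /v/ at distance 2.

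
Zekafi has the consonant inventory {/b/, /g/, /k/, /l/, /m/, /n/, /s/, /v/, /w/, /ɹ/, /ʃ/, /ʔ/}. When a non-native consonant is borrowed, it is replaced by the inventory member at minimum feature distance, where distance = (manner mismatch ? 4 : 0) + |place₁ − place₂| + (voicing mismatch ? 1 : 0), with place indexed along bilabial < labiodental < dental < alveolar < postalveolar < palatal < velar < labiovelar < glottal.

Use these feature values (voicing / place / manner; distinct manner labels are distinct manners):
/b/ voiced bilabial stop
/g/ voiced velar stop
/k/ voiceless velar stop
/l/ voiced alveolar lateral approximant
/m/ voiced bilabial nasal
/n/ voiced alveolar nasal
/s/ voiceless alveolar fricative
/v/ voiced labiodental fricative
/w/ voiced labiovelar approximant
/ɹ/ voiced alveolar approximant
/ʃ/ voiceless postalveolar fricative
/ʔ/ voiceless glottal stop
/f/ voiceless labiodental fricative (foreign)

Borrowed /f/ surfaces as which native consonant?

v

/v/ is closest: same manner (fricative), place distance 0 (labiodental→labiodental), voicing differs (+1); total 1. Next closest is /s/ at distance 2.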